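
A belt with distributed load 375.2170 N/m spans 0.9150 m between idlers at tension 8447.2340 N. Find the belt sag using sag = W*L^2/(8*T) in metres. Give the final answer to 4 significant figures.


sag = 375.2170 * 0.9150^2 / (8 * 8447.2340)
sag = 0.004649 m


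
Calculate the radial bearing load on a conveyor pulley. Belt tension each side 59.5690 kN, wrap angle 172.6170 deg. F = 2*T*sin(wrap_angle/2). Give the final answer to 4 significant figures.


F = 2 * 59.5690 * sin(172.6170/2 deg)
F = 118.9 kN


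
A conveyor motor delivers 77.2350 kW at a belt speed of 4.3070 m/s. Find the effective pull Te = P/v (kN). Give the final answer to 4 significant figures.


Te = P / v = 77.2350 / 4.3070
Te = 17.93 kN


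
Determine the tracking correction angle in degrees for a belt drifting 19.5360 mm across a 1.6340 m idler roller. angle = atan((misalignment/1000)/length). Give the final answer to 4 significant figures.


misalign_m = 19.5360 / 1000 = 0.019536 m
angle = atan(0.019536 / 1.6340)
angle = 0.6850 deg


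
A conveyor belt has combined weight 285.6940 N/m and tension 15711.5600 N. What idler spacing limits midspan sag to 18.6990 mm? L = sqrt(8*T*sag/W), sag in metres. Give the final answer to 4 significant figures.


sag = 18.6990/1000 = 0.018699 m
L = sqrt(8 * 15711.5600 * 0.018699 / 285.6940)
L = 2.868 m


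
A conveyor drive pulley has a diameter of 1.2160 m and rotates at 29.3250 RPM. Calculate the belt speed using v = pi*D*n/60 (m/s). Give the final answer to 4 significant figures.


v = pi * 1.2160 * 29.3250 / 60
v = 1.867 m/s


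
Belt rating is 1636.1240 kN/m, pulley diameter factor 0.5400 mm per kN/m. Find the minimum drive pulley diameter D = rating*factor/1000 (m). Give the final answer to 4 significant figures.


D = 1636.1240 * 0.5400 / 1000
D = 0.8835 m


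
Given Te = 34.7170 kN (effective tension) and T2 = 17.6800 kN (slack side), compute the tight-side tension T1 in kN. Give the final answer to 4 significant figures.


T1 = Te + T2 = 34.7170 + 17.6800
T1 = 52.40 kN


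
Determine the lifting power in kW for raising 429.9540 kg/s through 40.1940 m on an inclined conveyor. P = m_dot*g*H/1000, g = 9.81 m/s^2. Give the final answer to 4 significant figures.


P = 429.9540 * 9.81 * 40.1940 / 1000
P = 169.5 kW


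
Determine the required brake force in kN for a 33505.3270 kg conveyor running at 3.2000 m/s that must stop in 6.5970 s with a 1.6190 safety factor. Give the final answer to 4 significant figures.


F = 33505.3270 * 3.2000 / 6.5970 * 1.6190 / 1000
F = 26.31 kN


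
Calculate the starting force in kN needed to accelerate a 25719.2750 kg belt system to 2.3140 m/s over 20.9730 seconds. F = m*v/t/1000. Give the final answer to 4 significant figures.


F = 25719.2750 * 2.3140 / 20.9730 / 1000
F = 2.838 kN


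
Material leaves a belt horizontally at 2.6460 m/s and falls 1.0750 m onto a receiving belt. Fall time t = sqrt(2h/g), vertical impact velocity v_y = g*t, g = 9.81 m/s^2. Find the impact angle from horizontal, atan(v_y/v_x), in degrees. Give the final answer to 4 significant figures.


t = sqrt(2*1.0750/9.81) = 0.46815 s
v_y = 9.81 * 0.46815 = 4.59255 m/s
angle = atan(4.59255 / 2.6460) = 60.05 deg


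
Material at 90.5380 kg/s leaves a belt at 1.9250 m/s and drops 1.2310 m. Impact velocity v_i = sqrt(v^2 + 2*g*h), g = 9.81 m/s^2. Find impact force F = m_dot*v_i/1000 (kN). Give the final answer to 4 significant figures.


v_i = sqrt(1.9250^2 + 2*9.81*1.2310) = 5.27805 m/s
F = 90.5380 * 5.27805 / 1000
F = 0.4779 kN


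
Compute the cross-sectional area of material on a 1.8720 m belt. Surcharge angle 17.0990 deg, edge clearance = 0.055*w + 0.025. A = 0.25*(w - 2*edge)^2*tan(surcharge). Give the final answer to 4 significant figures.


edge = 0.055*1.8720 + 0.025 = 0.12796 m
ew = 1.8720 - 2*0.12796 = 1.61608 m
A = 0.25 * 1.61608^2 * tan(17.0990 deg)
A = 0.2009 m^2


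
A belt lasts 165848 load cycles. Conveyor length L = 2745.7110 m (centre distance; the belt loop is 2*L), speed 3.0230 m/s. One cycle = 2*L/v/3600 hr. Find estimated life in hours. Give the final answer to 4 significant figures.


cycle_time = 2 * 2745.7110 / 3.0230 / 3600 = 0.504596 hr
life = 165848 * 0.504596 = 83690 hours


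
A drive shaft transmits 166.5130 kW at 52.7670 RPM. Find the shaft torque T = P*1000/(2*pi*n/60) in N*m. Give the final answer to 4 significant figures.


omega = 2*pi*52.7670/60 = 5.52575 rad/s
T = 166.5130*1000 / 5.52575
T = 30130 N*m


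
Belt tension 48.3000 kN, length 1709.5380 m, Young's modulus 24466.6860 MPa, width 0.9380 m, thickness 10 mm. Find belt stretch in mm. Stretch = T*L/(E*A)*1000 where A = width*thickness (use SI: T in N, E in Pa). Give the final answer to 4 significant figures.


A = 0.9380 * 0.01 = 0.00938 m^2
Stretch = 48.3000*1000 * 1709.5380 / (24466.6860e6 * 0.00938) * 1000
Stretch = 359.8 mm


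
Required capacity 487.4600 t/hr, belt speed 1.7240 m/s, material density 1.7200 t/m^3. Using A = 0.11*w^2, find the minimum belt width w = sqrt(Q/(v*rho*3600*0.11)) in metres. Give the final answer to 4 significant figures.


A_req = 487.4600 / (1.7240 * 1.7200 * 3600) = 0.0456637 m^2
w = sqrt(0.0456637 / 0.11)
w = 0.6443 m


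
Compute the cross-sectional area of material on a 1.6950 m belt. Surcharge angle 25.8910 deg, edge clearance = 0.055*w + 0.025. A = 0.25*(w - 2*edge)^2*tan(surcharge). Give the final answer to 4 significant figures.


edge = 0.055*1.6950 + 0.025 = 0.118225 m
ew = 1.6950 - 2*0.118225 = 1.45855 m
A = 0.25 * 1.45855^2 * tan(25.8910 deg)
A = 0.2581 m^2


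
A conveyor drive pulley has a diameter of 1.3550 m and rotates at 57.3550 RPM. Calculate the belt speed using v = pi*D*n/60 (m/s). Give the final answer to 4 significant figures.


v = pi * 1.3550 * 57.3550 / 60
v = 4.069 m/s


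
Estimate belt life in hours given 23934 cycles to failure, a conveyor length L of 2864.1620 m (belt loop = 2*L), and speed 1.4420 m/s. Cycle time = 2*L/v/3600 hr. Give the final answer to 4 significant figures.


cycle_time = 2 * 2864.1620 / 1.4420 / 3600 = 1.10347 hr
life = 23934 * 1.10347 = 26410 hours


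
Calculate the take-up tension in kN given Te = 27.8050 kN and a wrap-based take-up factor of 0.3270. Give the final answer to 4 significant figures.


T_tu = 27.8050 * 0.3270
T_tu = 9.092 kN


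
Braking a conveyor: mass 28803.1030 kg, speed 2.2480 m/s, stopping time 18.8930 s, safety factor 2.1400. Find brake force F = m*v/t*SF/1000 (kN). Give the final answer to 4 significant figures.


F = 28803.1030 * 2.2480 / 18.8930 * 2.1400 / 1000
F = 7.334 kN


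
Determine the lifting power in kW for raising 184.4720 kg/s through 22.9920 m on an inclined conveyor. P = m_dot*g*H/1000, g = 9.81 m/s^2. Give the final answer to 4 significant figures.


P = 184.4720 * 9.81 * 22.9920 / 1000
P = 41.61 kW


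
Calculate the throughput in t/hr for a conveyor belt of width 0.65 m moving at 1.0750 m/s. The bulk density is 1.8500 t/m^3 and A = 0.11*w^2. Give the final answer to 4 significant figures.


A = 0.11 * 0.65^2 = 0.046475 m^2
C = 0.046475 * 1.0750 * 1.8500 * 3600
C = 332.7 t/hr


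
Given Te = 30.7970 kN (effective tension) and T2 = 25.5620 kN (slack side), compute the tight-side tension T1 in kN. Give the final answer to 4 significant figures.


T1 = Te + T2 = 30.7970 + 25.5620
T1 = 56.36 kN


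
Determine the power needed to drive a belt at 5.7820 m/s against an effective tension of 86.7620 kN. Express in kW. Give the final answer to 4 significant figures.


P = Te * v = 86.7620 * 5.7820
P = 501.7 kW


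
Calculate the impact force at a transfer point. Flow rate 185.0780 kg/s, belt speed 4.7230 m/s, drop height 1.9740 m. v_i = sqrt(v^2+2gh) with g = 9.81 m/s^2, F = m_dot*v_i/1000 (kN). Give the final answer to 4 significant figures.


v_i = sqrt(4.7230^2 + 2*9.81*1.9740) = 7.81259 m/s
F = 185.0780 * 7.81259 / 1000
F = 1.446 kN


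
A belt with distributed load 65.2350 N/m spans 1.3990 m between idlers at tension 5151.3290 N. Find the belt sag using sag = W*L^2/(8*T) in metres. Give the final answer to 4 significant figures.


sag = 65.2350 * 1.3990^2 / (8 * 5151.3290)
sag = 0.003098 m


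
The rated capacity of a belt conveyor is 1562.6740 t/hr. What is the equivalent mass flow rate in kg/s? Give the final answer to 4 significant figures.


m_dot = 1562.6740 * 1000 / 3600
m_dot = 434.1 kg/s


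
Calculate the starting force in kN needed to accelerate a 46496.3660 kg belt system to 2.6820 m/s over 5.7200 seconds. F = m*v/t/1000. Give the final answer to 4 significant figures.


F = 46496.3660 * 2.6820 / 5.7200 / 1000
F = 21.80 kN


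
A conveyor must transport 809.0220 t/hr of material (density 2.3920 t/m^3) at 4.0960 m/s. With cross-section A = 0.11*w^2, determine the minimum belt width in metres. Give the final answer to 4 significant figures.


A_req = 809.0220 / (4.0960 * 2.3920 * 3600) = 0.022937 m^2
w = sqrt(0.022937 / 0.11)
w = 0.4566 m


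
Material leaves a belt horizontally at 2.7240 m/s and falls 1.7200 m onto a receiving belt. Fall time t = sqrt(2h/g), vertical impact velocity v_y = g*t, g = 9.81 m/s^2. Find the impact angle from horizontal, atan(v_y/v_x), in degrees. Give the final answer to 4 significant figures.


t = sqrt(2*1.7200/9.81) = 0.592168 s
v_y = 9.81 * 0.592168 = 5.80917 m/s
angle = atan(5.80917 / 2.7240) = 64.88 deg


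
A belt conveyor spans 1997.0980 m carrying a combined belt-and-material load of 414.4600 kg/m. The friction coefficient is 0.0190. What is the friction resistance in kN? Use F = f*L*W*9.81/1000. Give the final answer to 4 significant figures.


F = 0.0190 * 1997.0980 * 414.4600 * 9.81 / 1000
F = 154.3 kN


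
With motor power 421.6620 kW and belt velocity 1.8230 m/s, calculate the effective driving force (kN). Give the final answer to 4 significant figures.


Te = P / v = 421.6620 / 1.8230
Te = 231.3 kN


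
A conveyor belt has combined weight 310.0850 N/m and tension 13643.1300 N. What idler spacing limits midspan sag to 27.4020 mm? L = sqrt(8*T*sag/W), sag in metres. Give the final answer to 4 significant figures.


sag = 27.4020/1000 = 0.027402 m
L = sqrt(8 * 13643.1300 * 0.027402 / 310.0850)
L = 3.106 m


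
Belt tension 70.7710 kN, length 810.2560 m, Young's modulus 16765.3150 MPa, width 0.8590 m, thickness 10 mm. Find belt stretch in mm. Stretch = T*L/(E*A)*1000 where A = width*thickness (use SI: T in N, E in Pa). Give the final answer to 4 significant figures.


A = 0.8590 * 0.01 = 0.00859 m^2
Stretch = 70.7710*1000 * 810.2560 / (16765.3150e6 * 0.00859) * 1000
Stretch = 398.2 mm


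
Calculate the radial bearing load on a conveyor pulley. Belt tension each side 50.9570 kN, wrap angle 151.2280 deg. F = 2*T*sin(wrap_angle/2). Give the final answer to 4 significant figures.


F = 2 * 50.9570 * sin(151.2280/2 deg)
F = 98.72 kN


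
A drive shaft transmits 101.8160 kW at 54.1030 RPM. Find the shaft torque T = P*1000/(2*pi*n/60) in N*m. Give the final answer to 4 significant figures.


omega = 2*pi*54.1030/60 = 5.66565 rad/s
T = 101.8160*1000 / 5.66565
T = 17970 N*m


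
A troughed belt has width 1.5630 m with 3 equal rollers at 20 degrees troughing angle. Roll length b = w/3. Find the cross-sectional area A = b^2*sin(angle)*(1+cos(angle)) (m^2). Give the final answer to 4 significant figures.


b = 1.5630/3 = 0.521 m
A = 0.521^2 * sin(20 deg) * (1 + cos(20 deg))
A = 0.1801 m^2


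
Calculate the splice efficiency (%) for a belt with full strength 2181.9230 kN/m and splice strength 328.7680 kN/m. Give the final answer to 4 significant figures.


Eff = 328.7680 / 2181.9230 * 100
Eff = 15.07 %


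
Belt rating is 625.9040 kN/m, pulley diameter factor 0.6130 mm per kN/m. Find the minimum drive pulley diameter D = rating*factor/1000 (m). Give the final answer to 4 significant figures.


D = 625.9040 * 0.6130 / 1000
D = 0.3837 m


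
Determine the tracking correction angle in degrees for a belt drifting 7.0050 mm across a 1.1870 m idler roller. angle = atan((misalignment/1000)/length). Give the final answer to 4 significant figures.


misalign_m = 7.0050 / 1000 = 0.007005 m
angle = atan(0.007005 / 1.1870)
angle = 0.3381 deg


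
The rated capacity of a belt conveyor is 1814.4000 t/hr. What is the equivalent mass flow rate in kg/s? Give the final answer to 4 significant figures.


m_dot = 1814.4000 * 1000 / 3600
m_dot = 504.0 kg/s


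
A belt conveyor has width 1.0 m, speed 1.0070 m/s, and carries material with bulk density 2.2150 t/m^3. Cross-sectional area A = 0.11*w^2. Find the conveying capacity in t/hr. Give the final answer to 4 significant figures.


A = 0.11 * 1.0^2 = 0.11 m^2
C = 0.11 * 1.0070 * 2.2150 * 3600
C = 883.3 t/hr


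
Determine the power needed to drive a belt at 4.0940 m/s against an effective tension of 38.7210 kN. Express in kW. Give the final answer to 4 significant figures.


P = Te * v = 38.7210 * 4.0940
P = 158.5 kW


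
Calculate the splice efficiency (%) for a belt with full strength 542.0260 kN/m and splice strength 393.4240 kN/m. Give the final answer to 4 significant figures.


Eff = 393.4240 / 542.0260 * 100
Eff = 72.58 %


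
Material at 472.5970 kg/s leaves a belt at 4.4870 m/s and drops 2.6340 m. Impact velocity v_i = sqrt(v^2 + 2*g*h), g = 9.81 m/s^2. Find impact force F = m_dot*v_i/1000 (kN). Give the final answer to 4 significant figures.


v_i = sqrt(4.4870^2 + 2*9.81*2.6340) = 8.47421 m/s
F = 472.5970 * 8.47421 / 1000
F = 4.005 kN


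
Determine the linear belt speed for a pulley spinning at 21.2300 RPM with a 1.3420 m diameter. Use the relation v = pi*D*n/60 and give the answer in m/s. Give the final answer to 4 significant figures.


v = pi * 1.3420 * 21.2300 / 60
v = 1.492 m/s


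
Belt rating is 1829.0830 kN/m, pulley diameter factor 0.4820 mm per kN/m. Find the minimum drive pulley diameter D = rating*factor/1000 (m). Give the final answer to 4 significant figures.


D = 1829.0830 * 0.4820 / 1000
D = 0.8816 m


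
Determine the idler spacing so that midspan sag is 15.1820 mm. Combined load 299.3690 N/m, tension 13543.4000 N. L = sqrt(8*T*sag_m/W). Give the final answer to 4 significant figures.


sag = 15.1820/1000 = 0.015182 m
L = sqrt(8 * 13543.4000 * 0.015182 / 299.3690)
L = 2.344 m


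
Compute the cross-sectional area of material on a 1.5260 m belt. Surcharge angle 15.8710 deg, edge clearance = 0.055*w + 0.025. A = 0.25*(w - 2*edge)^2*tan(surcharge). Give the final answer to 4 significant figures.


edge = 0.055*1.5260 + 0.025 = 0.10893 m
ew = 1.5260 - 2*0.10893 = 1.30814 m
A = 0.25 * 1.30814^2 * tan(15.8710 deg)
A = 0.1216 m^2


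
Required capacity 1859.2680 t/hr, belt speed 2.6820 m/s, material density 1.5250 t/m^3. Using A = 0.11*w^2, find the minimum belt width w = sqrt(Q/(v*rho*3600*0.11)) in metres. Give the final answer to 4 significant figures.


A_req = 1859.2680 / (2.6820 * 1.5250 * 3600) = 0.126273 m^2
w = sqrt(0.126273 / 0.11)
w = 1.071 m


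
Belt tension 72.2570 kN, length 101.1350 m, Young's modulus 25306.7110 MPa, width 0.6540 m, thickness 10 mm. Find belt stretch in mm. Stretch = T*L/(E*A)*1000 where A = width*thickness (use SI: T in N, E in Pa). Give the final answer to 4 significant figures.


A = 0.6540 * 0.01 = 0.00654 m^2
Stretch = 72.2570*1000 * 101.1350 / (25306.7110e6 * 0.00654) * 1000
Stretch = 44.15 mm


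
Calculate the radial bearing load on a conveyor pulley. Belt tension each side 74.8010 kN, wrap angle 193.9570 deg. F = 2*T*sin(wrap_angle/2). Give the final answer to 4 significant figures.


F = 2 * 74.8010 * sin(193.9570/2 deg)
F = 148.5 kN


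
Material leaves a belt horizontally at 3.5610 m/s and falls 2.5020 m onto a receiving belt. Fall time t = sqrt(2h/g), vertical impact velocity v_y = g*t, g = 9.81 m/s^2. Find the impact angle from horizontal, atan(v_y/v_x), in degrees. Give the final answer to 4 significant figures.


t = sqrt(2*2.5020/9.81) = 0.714207 s
v_y = 9.81 * 0.714207 = 7.00637 m/s
angle = atan(7.00637 / 3.5610) = 63.06 deg


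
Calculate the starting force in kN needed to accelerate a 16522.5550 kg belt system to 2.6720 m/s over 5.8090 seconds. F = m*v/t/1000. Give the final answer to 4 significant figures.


F = 16522.5550 * 2.6720 / 5.8090 / 1000
F = 7.600 kN


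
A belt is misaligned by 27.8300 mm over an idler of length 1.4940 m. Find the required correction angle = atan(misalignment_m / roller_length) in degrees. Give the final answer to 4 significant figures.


misalign_m = 27.8300 / 1000 = 0.027830 m
angle = atan(0.027830 / 1.4940)
angle = 1.067 deg


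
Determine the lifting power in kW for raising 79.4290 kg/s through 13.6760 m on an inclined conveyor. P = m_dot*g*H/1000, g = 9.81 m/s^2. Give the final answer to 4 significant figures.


P = 79.4290 * 9.81 * 13.6760 / 1000
P = 10.66 kW


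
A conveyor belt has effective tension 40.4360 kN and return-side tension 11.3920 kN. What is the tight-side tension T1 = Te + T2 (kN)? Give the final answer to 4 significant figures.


T1 = Te + T2 = 40.4360 + 11.3920
T1 = 51.83 kN


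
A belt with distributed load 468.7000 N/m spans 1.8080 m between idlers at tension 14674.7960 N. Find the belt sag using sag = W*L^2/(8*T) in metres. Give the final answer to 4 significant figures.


sag = 468.7000 * 1.8080^2 / (8 * 14674.7960)
sag = 0.01305 m


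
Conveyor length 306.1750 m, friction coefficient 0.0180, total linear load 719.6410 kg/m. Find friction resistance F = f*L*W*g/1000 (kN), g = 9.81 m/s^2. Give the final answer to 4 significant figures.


F = 0.0180 * 306.1750 * 719.6410 * 9.81 / 1000
F = 38.91 kN


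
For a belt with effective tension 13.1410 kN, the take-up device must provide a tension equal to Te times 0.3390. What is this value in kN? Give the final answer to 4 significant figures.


T_tu = 13.1410 * 0.3390
T_tu = 4.455 kN


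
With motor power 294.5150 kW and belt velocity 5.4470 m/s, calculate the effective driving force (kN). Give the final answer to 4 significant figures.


Te = P / v = 294.5150 / 5.4470
Te = 54.07 kN


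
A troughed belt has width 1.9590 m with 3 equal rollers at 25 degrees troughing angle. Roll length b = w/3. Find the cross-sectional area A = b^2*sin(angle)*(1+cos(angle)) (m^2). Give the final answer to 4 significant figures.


b = 1.9590/3 = 0.653 m
A = 0.653^2 * sin(25 deg) * (1 + cos(25 deg))
A = 0.3435 m^2


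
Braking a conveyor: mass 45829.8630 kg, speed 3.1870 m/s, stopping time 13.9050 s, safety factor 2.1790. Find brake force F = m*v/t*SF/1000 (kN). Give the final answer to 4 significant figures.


F = 45829.8630 * 3.1870 / 13.9050 * 2.1790 / 1000
F = 22.89 kN


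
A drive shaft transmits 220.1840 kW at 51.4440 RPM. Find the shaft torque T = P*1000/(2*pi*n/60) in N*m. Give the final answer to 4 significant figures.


omega = 2*pi*51.4440/60 = 5.3872 rad/s
T = 220.1840*1000 / 5.3872
T = 40870 N*m


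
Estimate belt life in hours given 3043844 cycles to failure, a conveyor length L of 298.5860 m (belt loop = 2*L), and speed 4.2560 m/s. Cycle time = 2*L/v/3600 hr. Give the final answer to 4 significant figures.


cycle_time = 2 * 298.5860 / 4.2560 / 3600 = 0.0389758 hr
life = 3043844 * 0.0389758 = 118600 hours


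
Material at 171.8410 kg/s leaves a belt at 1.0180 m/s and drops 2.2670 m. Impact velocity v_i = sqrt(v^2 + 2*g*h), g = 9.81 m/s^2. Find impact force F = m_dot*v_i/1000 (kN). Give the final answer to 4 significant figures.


v_i = sqrt(1.0180^2 + 2*9.81*2.2670) = 6.74647 m/s
F = 171.8410 * 6.74647 / 1000
F = 1.159 kN


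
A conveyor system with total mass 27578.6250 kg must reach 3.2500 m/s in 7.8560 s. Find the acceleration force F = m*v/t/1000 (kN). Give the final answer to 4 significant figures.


F = 27578.6250 * 3.2500 / 7.8560 / 1000
F = 11.41 kN


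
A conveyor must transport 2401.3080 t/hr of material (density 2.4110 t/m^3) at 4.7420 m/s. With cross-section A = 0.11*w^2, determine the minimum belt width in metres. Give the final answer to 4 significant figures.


A_req = 2401.3080 / (4.7420 * 2.4110 * 3600) = 0.0583427 m^2
w = sqrt(0.0583427 / 0.11)
w = 0.7283 m


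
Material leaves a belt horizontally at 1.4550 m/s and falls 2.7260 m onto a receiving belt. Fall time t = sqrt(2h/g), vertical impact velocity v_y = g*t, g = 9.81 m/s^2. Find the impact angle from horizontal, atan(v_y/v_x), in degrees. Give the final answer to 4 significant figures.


t = sqrt(2*2.7260/9.81) = 0.745493 s
v_y = 9.81 * 0.745493 = 7.31329 m/s
angle = atan(7.31329 / 1.4550) = 78.75 deg


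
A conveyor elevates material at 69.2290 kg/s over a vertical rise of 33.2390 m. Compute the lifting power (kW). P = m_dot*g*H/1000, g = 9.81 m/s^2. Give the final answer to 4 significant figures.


P = 69.2290 * 9.81 * 33.2390 / 1000
P = 22.57 kW


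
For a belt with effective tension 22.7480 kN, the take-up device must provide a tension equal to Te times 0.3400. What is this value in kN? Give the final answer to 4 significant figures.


T_tu = 22.7480 * 0.3400
T_tu = 7.734 kN


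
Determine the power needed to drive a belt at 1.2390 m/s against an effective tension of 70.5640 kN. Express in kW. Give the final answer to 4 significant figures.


P = Te * v = 70.5640 * 1.2390
P = 87.43 kW


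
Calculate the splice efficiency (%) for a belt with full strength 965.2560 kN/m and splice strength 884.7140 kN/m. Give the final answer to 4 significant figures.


Eff = 884.7140 / 965.2560 * 100
Eff = 91.66 %


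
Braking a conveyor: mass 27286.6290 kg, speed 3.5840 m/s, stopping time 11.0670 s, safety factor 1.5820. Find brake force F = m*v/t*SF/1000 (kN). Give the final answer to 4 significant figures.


F = 27286.6290 * 3.5840 / 11.0670 * 1.5820 / 1000
F = 13.98 kN


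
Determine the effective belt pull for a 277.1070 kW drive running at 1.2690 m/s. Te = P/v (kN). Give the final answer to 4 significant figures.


Te = P / v = 277.1070 / 1.2690
Te = 218.4 kN


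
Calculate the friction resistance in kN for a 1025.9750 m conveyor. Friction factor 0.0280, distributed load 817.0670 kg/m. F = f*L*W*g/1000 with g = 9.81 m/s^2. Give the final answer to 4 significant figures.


F = 0.0280 * 1025.9750 * 817.0670 * 9.81 / 1000
F = 230.3 kN


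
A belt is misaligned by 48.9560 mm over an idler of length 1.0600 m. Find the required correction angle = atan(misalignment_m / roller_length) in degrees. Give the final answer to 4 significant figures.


misalign_m = 48.9560 / 1000 = 0.048956 m
angle = atan(0.048956 / 1.0600)
angle = 2.644 deg


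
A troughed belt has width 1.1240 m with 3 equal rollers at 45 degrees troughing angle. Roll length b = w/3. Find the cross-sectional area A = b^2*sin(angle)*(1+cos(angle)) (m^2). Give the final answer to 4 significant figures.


b = 1.1240/3 = 0.374667 m
A = 0.374667^2 * sin(45 deg) * (1 + cos(45 deg))
A = 0.1694 m^2


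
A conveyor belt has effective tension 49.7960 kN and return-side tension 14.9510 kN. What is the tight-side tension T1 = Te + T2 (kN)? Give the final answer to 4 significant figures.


T1 = Te + T2 = 49.7960 + 14.9510
T1 = 64.75 kN


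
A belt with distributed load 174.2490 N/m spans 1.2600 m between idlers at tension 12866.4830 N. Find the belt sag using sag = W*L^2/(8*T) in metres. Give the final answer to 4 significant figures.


sag = 174.2490 * 1.2600^2 / (8 * 12866.4830)
sag = 0.002688 m


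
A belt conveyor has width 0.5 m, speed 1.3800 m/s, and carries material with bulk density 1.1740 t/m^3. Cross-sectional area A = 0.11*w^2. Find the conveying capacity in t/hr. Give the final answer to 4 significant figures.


A = 0.11 * 0.5^2 = 0.0275 m^2
C = 0.0275 * 1.3800 * 1.1740 * 3600
C = 160.4 t/hr


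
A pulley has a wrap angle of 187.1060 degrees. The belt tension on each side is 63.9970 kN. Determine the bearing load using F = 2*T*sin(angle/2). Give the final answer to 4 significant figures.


F = 2 * 63.9970 * sin(187.1060/2 deg)
F = 127.7 kN


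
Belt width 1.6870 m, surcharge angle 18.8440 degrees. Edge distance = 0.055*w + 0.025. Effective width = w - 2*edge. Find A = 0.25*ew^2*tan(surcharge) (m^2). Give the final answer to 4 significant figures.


edge = 0.055*1.6870 + 0.025 = 0.117785 m
ew = 1.6870 - 2*0.117785 = 1.45143 m
A = 0.25 * 1.45143^2 * tan(18.8440 deg)
A = 0.1797 m^2


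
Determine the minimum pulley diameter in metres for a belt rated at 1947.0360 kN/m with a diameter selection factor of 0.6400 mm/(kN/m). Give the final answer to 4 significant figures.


D = 1947.0360 * 0.6400 / 1000
D = 1.246 m


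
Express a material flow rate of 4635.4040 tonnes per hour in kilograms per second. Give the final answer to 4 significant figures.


m_dot = 4635.4040 * 1000 / 3600
m_dot = 1288 kg/s


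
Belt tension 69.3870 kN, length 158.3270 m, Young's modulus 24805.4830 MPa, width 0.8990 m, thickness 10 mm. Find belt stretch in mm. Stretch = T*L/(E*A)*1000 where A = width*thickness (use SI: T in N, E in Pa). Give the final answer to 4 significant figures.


A = 0.8990 * 0.01 = 0.00899 m^2
Stretch = 69.3870*1000 * 158.3270 / (24805.4830e6 * 0.00899) * 1000
Stretch = 49.26 mm


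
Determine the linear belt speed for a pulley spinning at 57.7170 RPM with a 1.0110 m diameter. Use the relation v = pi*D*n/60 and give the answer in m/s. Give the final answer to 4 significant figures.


v = pi * 1.0110 * 57.7170 / 60
v = 3.055 m/s


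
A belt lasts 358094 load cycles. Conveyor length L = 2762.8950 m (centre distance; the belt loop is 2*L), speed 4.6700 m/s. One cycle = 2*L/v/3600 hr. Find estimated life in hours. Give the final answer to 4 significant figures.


cycle_time = 2 * 2762.8950 / 4.6700 / 3600 = 0.328681 hr
life = 358094 * 0.328681 = 117700 hours


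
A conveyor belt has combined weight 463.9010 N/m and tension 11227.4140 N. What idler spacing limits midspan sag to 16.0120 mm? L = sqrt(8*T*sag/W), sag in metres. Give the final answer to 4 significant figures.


sag = 16.0120/1000 = 0.016012 m
L = sqrt(8 * 11227.4140 * 0.016012 / 463.9010)
L = 1.761 m


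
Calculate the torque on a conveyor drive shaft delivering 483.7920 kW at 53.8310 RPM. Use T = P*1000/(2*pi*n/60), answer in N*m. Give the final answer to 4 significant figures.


omega = 2*pi*53.8310/60 = 5.63717 rad/s
T = 483.7920*1000 / 5.63717
T = 85820 N*m


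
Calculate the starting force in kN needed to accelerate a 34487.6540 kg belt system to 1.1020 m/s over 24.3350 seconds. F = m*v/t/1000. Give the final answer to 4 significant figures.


F = 34487.6540 * 1.1020 / 24.3350 / 1000
F = 1.562 kN


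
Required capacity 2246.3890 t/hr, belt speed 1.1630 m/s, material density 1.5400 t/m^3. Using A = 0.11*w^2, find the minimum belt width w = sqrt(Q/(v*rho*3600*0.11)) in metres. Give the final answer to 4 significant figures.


A_req = 2246.3890 / (1.1630 * 1.5400 * 3600) = 0.348403 m^2
w = sqrt(0.348403 / 0.11)
w = 1.780 m


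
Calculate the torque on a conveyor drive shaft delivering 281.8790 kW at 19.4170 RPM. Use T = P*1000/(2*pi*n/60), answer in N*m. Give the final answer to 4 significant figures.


omega = 2*pi*19.4170/60 = 2.03334 rad/s
T = 281.8790*1000 / 2.03334
T = 138600 N*m


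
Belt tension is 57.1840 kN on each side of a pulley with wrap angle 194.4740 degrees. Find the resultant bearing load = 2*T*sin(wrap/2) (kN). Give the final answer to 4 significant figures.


F = 2 * 57.1840 * sin(194.4740/2 deg)
F = 113.5 kN


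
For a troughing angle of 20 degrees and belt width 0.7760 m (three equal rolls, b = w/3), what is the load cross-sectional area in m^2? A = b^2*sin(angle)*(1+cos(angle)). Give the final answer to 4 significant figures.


b = 0.7760/3 = 0.258667 m
A = 0.258667^2 * sin(20 deg) * (1 + cos(20 deg))
A = 0.04439 m^2


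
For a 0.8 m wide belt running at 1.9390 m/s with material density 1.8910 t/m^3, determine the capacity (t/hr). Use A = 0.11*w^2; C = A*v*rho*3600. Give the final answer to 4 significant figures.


A = 0.11 * 0.8^2 = 0.0704 m^2
C = 0.0704 * 1.9390 * 1.8910 * 3600
C = 929.3 t/hr


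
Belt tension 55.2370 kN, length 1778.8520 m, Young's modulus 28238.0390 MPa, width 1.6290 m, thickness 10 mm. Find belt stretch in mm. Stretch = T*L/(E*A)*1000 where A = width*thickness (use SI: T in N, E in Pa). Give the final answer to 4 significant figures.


A = 1.6290 * 0.01 = 0.01629 m^2
Stretch = 55.2370*1000 * 1778.8520 / (28238.0390e6 * 0.01629) * 1000
Stretch = 213.6 mm


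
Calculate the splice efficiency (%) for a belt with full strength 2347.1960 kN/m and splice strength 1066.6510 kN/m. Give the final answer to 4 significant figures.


Eff = 1066.6510 / 2347.1960 * 100
Eff = 45.44 %


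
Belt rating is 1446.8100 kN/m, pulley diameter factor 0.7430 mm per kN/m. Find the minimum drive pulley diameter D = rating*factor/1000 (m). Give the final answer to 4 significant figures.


D = 1446.8100 * 0.7430 / 1000
D = 1.075 m


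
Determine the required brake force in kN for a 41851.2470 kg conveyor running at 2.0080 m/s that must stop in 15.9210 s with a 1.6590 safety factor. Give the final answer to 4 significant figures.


F = 41851.2470 * 2.0080 / 15.9210 * 1.6590 / 1000
F = 8.757 kN


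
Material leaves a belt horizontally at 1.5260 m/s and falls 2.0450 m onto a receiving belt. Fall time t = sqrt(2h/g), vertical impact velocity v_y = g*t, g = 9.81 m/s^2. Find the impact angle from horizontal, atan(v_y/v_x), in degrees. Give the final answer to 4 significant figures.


t = sqrt(2*2.0450/9.81) = 0.645695 s
v_y = 9.81 * 0.645695 = 6.33427 m/s
angle = atan(6.33427 / 1.5260) = 76.45 deg


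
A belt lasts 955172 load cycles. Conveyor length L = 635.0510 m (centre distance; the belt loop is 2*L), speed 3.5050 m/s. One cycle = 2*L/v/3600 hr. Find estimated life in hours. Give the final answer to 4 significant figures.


cycle_time = 2 * 635.0510 / 3.5050 / 3600 = 0.100658 hr
life = 955172 * 0.100658 = 96150 hours


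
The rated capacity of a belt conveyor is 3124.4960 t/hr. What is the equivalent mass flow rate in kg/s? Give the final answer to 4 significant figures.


m_dot = 3124.4960 * 1000 / 3600
m_dot = 867.9 kg/s


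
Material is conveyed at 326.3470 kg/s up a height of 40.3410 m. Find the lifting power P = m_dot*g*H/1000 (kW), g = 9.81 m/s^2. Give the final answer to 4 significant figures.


P = 326.3470 * 9.81 * 40.3410 / 1000
P = 129.2 kW


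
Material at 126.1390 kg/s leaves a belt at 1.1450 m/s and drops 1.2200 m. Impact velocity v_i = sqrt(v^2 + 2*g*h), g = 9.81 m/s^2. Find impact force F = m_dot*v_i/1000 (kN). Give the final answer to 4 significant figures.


v_i = sqrt(1.1450^2 + 2*9.81*1.2200) = 5.02468 m/s
F = 126.1390 * 5.02468 / 1000
F = 0.6338 kN


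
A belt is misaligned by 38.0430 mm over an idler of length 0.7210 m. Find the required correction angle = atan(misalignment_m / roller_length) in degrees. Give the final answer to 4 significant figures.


misalign_m = 38.0430 / 1000 = 0.038043 m
angle = atan(0.038043 / 0.7210)
angle = 3.020 deg


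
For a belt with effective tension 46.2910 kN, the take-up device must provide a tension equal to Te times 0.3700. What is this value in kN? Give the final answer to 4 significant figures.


T_tu = 46.2910 * 0.3700
T_tu = 17.13 kN


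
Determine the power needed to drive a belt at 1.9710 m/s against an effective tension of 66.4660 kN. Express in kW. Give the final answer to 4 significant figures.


P = Te * v = 66.4660 * 1.9710
P = 131.0 kW


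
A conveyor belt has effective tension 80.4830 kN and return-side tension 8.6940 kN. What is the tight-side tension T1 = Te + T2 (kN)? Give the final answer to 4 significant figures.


T1 = Te + T2 = 80.4830 + 8.6940
T1 = 89.18 kN


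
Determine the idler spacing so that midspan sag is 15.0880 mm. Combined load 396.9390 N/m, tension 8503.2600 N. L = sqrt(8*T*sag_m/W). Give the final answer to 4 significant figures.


sag = 15.0880/1000 = 0.015088 m
L = sqrt(8 * 8503.2600 * 0.015088 / 396.9390)
L = 1.608 m


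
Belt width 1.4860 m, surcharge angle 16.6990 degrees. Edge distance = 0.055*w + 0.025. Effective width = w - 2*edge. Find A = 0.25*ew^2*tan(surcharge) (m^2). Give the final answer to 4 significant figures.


edge = 0.055*1.4860 + 0.025 = 0.10673 m
ew = 1.4860 - 2*0.10673 = 1.27254 m
A = 0.25 * 1.27254^2 * tan(16.6990 deg)
A = 0.1214 m^2


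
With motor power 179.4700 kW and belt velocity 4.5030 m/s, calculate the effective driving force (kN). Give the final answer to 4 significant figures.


Te = P / v = 179.4700 / 4.5030
Te = 39.86 kN


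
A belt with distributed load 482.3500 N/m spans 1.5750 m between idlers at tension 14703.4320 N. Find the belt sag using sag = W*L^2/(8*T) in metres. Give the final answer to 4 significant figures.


sag = 482.3500 * 1.5750^2 / (8 * 14703.4320)
sag = 0.01017 m


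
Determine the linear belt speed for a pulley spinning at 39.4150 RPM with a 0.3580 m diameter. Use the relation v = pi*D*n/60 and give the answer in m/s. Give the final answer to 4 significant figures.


v = pi * 0.3580 * 39.4150 / 60
v = 0.7388 m/s


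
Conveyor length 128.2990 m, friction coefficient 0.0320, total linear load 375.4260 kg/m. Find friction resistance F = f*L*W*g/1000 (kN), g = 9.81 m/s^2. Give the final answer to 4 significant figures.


F = 0.0320 * 128.2990 * 375.4260 * 9.81 / 1000
F = 15.12 kN


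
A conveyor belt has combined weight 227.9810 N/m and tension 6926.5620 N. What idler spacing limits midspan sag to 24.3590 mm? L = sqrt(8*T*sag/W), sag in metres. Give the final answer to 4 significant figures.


sag = 24.3590/1000 = 0.024359 m
L = sqrt(8 * 6926.5620 * 0.024359 / 227.9810)
L = 2.433 m


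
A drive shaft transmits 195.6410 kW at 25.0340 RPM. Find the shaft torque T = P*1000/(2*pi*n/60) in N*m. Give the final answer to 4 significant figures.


omega = 2*pi*25.0340/60 = 2.62155 rad/s
T = 195.6410*1000 / 2.62155
T = 74630 N*m


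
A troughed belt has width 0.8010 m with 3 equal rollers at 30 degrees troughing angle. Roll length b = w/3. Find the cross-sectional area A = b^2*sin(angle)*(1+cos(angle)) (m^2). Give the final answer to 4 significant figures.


b = 0.8010/3 = 0.267 m
A = 0.267^2 * sin(30 deg) * (1 + cos(30 deg))
A = 0.06651 m^2


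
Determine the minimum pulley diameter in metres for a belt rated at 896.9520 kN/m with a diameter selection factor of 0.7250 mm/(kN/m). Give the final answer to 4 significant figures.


D = 896.9520 * 0.7250 / 1000
D = 0.6503 m


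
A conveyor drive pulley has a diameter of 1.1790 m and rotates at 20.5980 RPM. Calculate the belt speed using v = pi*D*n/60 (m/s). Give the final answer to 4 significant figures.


v = pi * 1.1790 * 20.5980 / 60
v = 1.272 m/s


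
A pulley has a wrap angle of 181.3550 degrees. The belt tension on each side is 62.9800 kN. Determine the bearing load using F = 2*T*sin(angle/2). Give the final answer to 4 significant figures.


F = 2 * 62.9800 * sin(181.3550/2 deg)
F = 126.0 kN


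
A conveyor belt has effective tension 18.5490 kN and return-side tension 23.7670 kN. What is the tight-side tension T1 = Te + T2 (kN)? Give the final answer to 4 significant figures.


T1 = Te + T2 = 18.5490 + 23.7670
T1 = 42.32 kN


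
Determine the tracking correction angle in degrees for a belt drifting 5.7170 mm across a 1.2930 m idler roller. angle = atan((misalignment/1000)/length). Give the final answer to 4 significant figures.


misalign_m = 5.7170 / 1000 = 0.005717 m
angle = atan(0.005717 / 1.2930)
angle = 0.2533 deg


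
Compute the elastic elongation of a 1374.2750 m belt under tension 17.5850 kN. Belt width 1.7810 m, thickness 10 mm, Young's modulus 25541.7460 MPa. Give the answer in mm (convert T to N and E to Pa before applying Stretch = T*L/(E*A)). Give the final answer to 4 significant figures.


A = 1.7810 * 0.01 = 0.01781 m^2
Stretch = 17.5850*1000 * 1374.2750 / (25541.7460e6 * 0.01781) * 1000
Stretch = 53.13 mm


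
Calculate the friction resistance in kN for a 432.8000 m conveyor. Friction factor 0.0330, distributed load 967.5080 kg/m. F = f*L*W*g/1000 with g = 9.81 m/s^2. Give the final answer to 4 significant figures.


F = 0.0330 * 432.8000 * 967.5080 * 9.81 / 1000
F = 135.6 kN


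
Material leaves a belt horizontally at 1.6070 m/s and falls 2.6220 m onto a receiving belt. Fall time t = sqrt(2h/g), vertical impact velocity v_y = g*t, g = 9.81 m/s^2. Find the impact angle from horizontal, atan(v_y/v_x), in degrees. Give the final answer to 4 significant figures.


t = sqrt(2*2.6220/9.81) = 0.731134 s
v_y = 9.81 * 0.731134 = 7.17242 m/s
angle = atan(7.17242 / 1.6070) = 77.37 deg


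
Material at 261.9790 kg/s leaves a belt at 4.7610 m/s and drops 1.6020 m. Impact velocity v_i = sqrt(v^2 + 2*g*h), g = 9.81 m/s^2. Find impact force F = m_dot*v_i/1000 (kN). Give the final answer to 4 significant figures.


v_i = sqrt(4.7610^2 + 2*9.81*1.6020) = 7.35516 m/s
F = 261.9790 * 7.35516 / 1000
F = 1.927 kN


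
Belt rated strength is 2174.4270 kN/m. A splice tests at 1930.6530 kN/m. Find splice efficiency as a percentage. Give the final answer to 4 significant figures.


Eff = 1930.6530 / 2174.4270 * 100
Eff = 88.79 %


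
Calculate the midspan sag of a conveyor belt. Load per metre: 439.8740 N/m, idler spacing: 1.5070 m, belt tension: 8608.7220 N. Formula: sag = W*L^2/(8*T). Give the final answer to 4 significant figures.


sag = 439.8740 * 1.5070^2 / (8 * 8608.7220)
sag = 0.01451 m


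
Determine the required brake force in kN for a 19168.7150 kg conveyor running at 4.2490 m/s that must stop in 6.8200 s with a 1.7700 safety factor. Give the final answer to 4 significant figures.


F = 19168.7150 * 4.2490 / 6.8200 * 1.7700 / 1000
F = 21.14 kN


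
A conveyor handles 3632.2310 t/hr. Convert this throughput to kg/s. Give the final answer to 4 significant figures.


m_dot = 3632.2310 * 1000 / 3600
m_dot = 1009 kg/s


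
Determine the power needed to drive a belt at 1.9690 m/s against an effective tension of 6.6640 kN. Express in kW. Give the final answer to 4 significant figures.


P = Te * v = 6.6640 * 1.9690
P = 13.12 kW


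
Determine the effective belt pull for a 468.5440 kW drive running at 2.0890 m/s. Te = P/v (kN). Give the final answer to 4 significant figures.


Te = P / v = 468.5440 / 2.0890
Te = 224.3 kN


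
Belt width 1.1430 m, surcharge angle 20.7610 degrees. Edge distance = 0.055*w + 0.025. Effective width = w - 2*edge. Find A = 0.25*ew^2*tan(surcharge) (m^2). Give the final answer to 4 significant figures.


edge = 0.055*1.1430 + 0.025 = 0.087865 m
ew = 1.1430 - 2*0.087865 = 0.96727 m
A = 0.25 * 0.96727^2 * tan(20.7610 deg)
A = 0.08867 m^2


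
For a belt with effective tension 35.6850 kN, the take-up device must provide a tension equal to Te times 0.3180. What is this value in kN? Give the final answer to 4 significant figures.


T_tu = 35.6850 * 0.3180
T_tu = 11.35 kN


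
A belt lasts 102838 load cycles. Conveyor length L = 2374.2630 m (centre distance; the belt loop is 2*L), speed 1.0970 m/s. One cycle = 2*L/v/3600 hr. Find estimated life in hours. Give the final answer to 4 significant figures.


cycle_time = 2 * 2374.2630 / 1.0970 / 3600 = 1.2024 hr
life = 102838 * 1.2024 = 123700 hours


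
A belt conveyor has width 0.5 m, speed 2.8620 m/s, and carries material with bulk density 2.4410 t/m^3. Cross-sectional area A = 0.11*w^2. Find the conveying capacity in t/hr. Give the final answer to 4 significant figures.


A = 0.11 * 0.5^2 = 0.0275 m^2
C = 0.0275 * 2.8620 * 2.4410 * 3600
C = 691.6 t/hr


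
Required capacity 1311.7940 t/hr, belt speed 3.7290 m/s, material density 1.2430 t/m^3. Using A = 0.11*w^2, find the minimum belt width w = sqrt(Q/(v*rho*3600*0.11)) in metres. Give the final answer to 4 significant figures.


A_req = 1311.7940 / (3.7290 * 1.2430 * 3600) = 0.078614 m^2
w = sqrt(0.078614 / 0.11)
w = 0.8454 m
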